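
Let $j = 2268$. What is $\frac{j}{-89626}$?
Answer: $- \frac{1134}{44813} \approx -0.025305$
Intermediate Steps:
$\frac{j}{-89626} = \frac{2268}{-89626} = 2268 \left(- \frac{1}{89626}\right) = - \frac{1134}{44813}$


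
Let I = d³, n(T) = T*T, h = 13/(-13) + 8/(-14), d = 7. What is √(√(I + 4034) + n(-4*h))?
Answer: √(1936 + 49*√4377)/7 ≈ 10.280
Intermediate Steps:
h = -11/7 (h = 13*(-1/13) + 8*(-1/14) = -1 - 4/7 = -11/7 ≈ -1.5714)
n(T) = T²
I = 343 (I = 7³ = 343)
√(√(I + 4034) + n(-4*h)) = √(√(343 + 4034) + (-4*(-11/7))²) = √(√4377 + (44/7)²) = √(√4377 + 1936/49) = √(1936/49 + √4377)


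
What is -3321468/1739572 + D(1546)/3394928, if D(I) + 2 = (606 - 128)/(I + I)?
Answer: -4358231172828225/2282561433500384 ≈ -1.9094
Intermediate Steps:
D(I) = -2 + 239/I (D(I) = -2 + (606 - 128)/(I + I) = -2 + 478/((2*I)) = -2 + 478*(1/(2*I)) = -2 + 239/I)
-3321468/1739572 + D(1546)/3394928 = -3321468/1739572 + (-2 + 239/1546)/3394928 = -3321468*1/1739572 + (-2 + 239*(1/1546))*(1/3394928) = -830367/434893 + (-2 + 239/1546)*(1/3394928) = -830367/434893 - 2853/1546*1/3394928 = -830367/434893 - 2853/5248558688 = -4358231172828225/2282561433500384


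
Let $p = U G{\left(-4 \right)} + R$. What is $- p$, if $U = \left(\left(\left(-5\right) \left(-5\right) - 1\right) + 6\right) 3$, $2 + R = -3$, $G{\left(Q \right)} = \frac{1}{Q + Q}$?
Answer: $\frac{65}{4} \approx 16.25$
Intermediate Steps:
$G{\left(Q \right)} = \frac{1}{2 Q}$
$R = -5$ ($R = -2 - 3 = -5$)
$U = 90$ ($U = \left(\left(25 - 1\right) + 6\right) 3 = \left(24 + 6\right) 3 = 30 \cdot 3 = 90$)
$p = - \frac{65}{4}$ ($p = 90 \frac{1}{2 \left(-4\right)} - 5 = 90 \cdot \frac{1}{2} \left(- \frac{1}{4}\right) - 5 = 90 \left(- \frac{1}{8}\right) - 5 = - \frac{45}{4} - 5 = - \frac{65}{4} \approx -16.25$)
$- p = \left(-1\right) \left(- \frac{65}{4}\right) = \frac{65}{4}$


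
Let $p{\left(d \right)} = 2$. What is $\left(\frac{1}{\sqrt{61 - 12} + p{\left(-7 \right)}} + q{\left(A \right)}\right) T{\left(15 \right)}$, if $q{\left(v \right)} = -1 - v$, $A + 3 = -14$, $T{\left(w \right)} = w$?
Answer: $\frac{725}{3} \approx 241.67$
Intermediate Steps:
$A = -17$ ($A = -3 - 14 = -17$)
$\left(\frac{1}{\sqrt{61 - 12} + p{\left(-7 \right)}} + q{\left(A \right)}\right) T{\left(15 \right)} = \left(\frac{1}{\sqrt{61 - 12} + 2} - -16\right) 15 = \left(\frac{1}{\sqrt{49} + 2} + \left(-1 + 17\right)\right) 15 = \left(\frac{1}{7 + 2} + 16\right) 15 = \left(\frac{1}{9} + 16\right) 15 = \frac{145}{9} \cdot 15 = \frac{725}{3}$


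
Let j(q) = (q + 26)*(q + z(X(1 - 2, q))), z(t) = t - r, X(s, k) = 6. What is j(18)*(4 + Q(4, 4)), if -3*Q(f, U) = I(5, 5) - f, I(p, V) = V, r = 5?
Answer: 9196/3 ≈ 3065.3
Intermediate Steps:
z(t) = -5 + t (z(t) = t - 1*5 = t - 5 = -5 + t)
Q(f, U) = -5/3 + f/3 (Q(f, U) = -(5 - f)/3 = -5/3 + f/3)
j(q) = (1 + q)*(26 + q) (j(q) = (q + 26)*(q + (-5 + 6)) = (26 + q)*(q + 1) = (26 + q)*(1 + q) = (1 + q)*(26 + q))
j(18)*(4 + Q(4, 4)) = (26 + 18² + 27*18)*(4 + (-5/3 + (⅓)*4)) = (26 + 324 + 486)*(4 + (-5/3 + 4/3)) = 836*(4 - ⅓) = 836*(11/3) = 9196/3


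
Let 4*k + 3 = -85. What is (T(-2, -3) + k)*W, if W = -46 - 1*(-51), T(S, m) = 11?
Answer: -55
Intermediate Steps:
k = -22 (k = -¾ + (¼)*(-85) = -¾ - 85/4 = -22)
W = 5 (W = -46 + 51 = 5)
(T(-2, -3) + k)*W = (11 - 22)*5 = -11*5 = -55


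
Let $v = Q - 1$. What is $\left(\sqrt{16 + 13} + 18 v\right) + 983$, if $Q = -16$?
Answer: $677 + \sqrt{29} \approx 682.38$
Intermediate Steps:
$v = -17$ ($v = -16 - 1 = -17$)
$\left(\sqrt{16 + 13} + 18 v\right) + 983 = \left(\sqrt{16 + 13} + 18 \left(-17\right)\right) + 983 = \left(\sqrt{29} - 306\right) + 983 = \left(-306 + \sqrt{29}\right) + 983 = 677 + \sqrt{29}$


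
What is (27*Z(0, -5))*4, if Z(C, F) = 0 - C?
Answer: 0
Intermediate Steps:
Z(C, F) = -C
(27*Z(0, -5))*4 = (27*(-1*0))*4 = (27*0)*4 = 0*4 = 0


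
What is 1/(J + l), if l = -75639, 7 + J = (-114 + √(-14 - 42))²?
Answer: I/(6*(-10451*I + 76*√14)) ≈ -1.5936e-5 + 4.336e-7*I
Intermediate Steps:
J = -7 + (-114 + 2*I*√14)² (J = -7 + (-114 + √(-14 - 42))² = -7 + (-114 + √(-56))² = -7 + (-114 + 2*I*√14)² ≈ 12933.0 - 1706.2*I)
1/(J + l) = 1/((12933 - 456*I*√14) - 75639) = 1/(-62706 - 456*I*√14)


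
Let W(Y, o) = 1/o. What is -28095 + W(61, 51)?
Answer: -1432844/51 ≈ -28095.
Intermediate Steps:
-28095 + W(61, 51) = -28095 + 1/51 = -1432844/51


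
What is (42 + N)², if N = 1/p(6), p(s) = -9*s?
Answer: 5139289/2916 ≈ 1762.4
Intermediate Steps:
N = -1/54 (N = 1/(-9*6) = 1/(-54) = -1/54 ≈ -0.018519)
(42 + N)² = (42 - 1/54)² = (2267/54)² = 5139289/2916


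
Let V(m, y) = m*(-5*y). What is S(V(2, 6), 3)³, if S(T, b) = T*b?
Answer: -5832000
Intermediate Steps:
V(m, y) = -5*m*y
S(V(2, 6), 3)³ = (-5*2*6*3)³ = (-60*3)³ = (-180)³ = -5832000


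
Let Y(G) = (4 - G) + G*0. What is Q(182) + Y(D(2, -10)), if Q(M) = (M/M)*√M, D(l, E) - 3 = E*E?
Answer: -99 + √182 ≈ -85.509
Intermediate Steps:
D(l, E) = 3 + E² (D(l, E) = 3 + E*E = 3 + E²)
Y(G) = 4 - G (Y(G) = (4 - G) + 0 = 4 - G)
Q(M) = √M (Q(M) = 1*√M = √M)
Q(182) + Y(D(2, -10)) = √182 + (4 - (3 + (-10)²)) = √182 + (4 - (3 + 100)) = √182 + (4 - 1*103) = √182 + (4 - 103) = √182 - 99 = -99 + √182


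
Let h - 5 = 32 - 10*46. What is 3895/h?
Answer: -3895/423 ≈ -9.2080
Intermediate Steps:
h = -423 (h = 5 + (32 - 10*46) = 5 + (32 - 460) = 5 - 428 = -423)
3895/h = 3895/(-423) = 3895*(-1/423) = -3895/423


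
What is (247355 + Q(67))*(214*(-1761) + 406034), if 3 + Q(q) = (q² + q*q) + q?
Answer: 7481664460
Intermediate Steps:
Q(q) = -3 + q + 2*q² (Q(q) = -3 + ((q² + q*q) + q) = -3 + ((q² + q²) + q) = -3 + (2*q² + q) = -3 + (q + 2*q²) = -3 + q + 2*q²)
(247355 + Q(67))*(214*(-1761) + 406034) = (247355 + (-3 + 67 + 2*67²))*(214*(-1761) + 406034) = (247355 + (-3 + 67 + 2*4489))*(-376854 + 406034) = (247355 + (-3 + 67 + 8978))*29180 = (247355 + 9042)*29180 = 256397*29180 = 7481664460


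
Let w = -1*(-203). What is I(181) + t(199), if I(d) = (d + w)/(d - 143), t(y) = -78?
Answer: -1290/19 ≈ -67.895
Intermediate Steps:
w = 203
I(d) = (203 + d)/(-143 + d) (I(d) = (d + 203)/(d - 143) = (203 + d)/(-143 + d))
I(181) + t(199) = (203 + 181)/(-143 + 181) - 78 = 384/38 - 78 = (1/38)*384 - 78 = 192/19 - 78 = -1290/19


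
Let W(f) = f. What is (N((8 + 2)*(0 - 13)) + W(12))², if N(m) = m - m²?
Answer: 289612324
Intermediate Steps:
(N((8 + 2)*(0 - 13)) + W(12))² = (((8 + 2)*(0 - 13))*(1 - (8 + 2)*(0 - 13)) + 12)² = ((10*(-13))*(1 - 10*(-13)) + 12)² = (-130*(1 - 1*(-130)) + 12)² = (-130*(1 + 130) + 12)² = (-130*131 + 12)² = (-17030 + 12)² = (-17018)² = 289612324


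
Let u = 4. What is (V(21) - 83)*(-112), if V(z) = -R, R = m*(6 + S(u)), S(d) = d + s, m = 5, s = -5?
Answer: 12096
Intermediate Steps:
S(d) = -5 + d (S(d) = d - 5 = -5 + d)
R = 25 (R = 5*(6 + (-5 + 4)) = 5*(6 - 1) = 5*5 = 25)
V(z) = -25 (V(z) = -1*25 = -25)
(V(21) - 83)*(-112) = (-25 - 83)*(-112) = -108*(-112) = 12096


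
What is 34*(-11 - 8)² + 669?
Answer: 12943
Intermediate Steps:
34*(-11 - 8)² + 669 = 34*(-19)² + 669 = 34*361 + 669 = 12274 + 669 = 12943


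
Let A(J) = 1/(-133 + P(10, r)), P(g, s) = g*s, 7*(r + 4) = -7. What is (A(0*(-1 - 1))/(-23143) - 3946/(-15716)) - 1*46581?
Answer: -1550205367694867/33279958002 ≈ -46581.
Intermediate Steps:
r = -5 (r = -4 + (1/7)*(-7) = -4 - 1 = -5)
A(J) = -1/183 (A(J) = 1/(-133 + 10*(-5)) = 1/(-133 - 50) = 1/(-183) = -1/183)
(A(0*(-1 - 1))/(-23143) - 3946/(-15716)) - 1*46581 = (-1/183/(-23143) - 3946/(-15716)) - 1*46581 = (-1/183*(-1/23143) - 3946*(-1/15716)) - 46581 = (1/4235169 + 1973/7858) - 46581 = 8355996295/33279958002 - 46581 = -1550205367694867/33279958002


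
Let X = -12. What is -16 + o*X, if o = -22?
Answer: 248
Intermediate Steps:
-16 + o*X = -16 - 22*(-12) = -16 + 264 = 248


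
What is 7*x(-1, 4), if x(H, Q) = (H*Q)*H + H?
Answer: 21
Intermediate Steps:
x(H, Q) = H + Q*H² (x(H, Q) = Q*H² + H = H + Q*H²)
7*x(-1, 4) = 7*(-(1 - 1*4)) = 7*(-(1 - 4)) = 7*(-1*(-3)) = 7*3 = 21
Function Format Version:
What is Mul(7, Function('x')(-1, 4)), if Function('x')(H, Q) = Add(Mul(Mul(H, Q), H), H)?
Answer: 21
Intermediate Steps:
Function('x')(H, Q) = Add(H, Mul(Q, Pow(H, 2))) (Function('x')(H, Q) = Add(Mul(Q, Pow(H, 2)), H) = Add(H, Mul(Q, Pow(H, 2))))
Mul(7, Function('x')(-1, 4)) = Mul(7, Mul(-1, Add(1, Mul(-1, 4)))) = Mul(7, Mul(-1, Add(1, -4))) = Mul(7, Mul(-1, -3)) = Mul(7, 3) = 21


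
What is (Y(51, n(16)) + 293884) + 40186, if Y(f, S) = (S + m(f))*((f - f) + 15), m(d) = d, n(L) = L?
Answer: 335075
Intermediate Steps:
Y(f, S) = 15*S + 15*f (Y(f, S) = (S + f)*((f - f) + 15) = (S + f)*(0 + 15) = (S + f)*15 = 15*S + 15*f)
(Y(51, n(16)) + 293884) + 40186 = ((15*16 + 15*51) + 293884) + 40186 = ((240 + 765) + 293884) + 40186 = (1005 + 293884) + 40186 = 294889 + 40186 = 335075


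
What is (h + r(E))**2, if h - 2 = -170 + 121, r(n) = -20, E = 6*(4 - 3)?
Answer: 4489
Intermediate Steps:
E = 6 (E = 6*1 = 6)
h = -47 (h = 2 + (-170 + 121) = 2 - 49 = -47)
(h + r(E))**2 = (-47 - 20)**2 = (-67)**2 = 4489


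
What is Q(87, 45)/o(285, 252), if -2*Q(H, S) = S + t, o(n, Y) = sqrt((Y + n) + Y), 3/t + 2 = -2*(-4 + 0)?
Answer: -91*sqrt(789)/3156 ≈ -0.80992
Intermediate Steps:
t = 1/2 (t = 3/(-2 - 2*(-4 + 0)) = 3/(-2 - 2*(-4)) = 3/(-2 + 8) = 3/6 = 3*(1/6) = 1/2 ≈ 0.50000)
o(n, Y) = sqrt(n + 2*Y)
Q(H, S) = -1/4 - S/2 (Q(H, S) = -(S + 1/2)/2 = -(1/2 + S)/2 = -1/4 - S/2)
Q(87, 45)/o(285, 252) = (-1/4 - 1/2*45)/(sqrt(285 + 2*252)) = (-1/4 - 45/2)/(sqrt(285 + 504)) = -91*sqrt(789)/789/4 = -91*sqrt(789)/3156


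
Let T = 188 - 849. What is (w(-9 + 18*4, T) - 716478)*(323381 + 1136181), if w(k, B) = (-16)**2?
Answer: -1045370414764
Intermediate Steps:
T = -661
w(k, B) = 256
(w(-9 + 18*4, T) - 716478)*(323381 + 1136181) = (256 - 716478)*(323381 + 1136181) = -716222*1459562 = -1045370414764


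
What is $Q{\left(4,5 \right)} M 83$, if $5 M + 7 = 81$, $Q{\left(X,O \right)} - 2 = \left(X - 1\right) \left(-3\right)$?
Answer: $- \frac{42994}{5} \approx -8598.8$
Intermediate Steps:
$Q{\left(X,O \right)} = 5 - 3 X$ ($Q{\left(X,O \right)} = 2 + \left(X - 1\right) \left(-3\right) = 2 + \left(-1 + X\right) \left(-3\right) = 2 - \left(-3 + 3 X\right) = 5 - 3 X$)
$M = \frac{74}{5}$ ($M = - \frac{7}{5} + \frac{1}{5} \cdot 81 = - \frac{7}{5} + \frac{81}{5} = \frac{74}{5} \approx 14.8$)
$Q{\left(4,5 \right)} M 83 = \left(5 - 12\right) \frac{74}{5} \cdot 83 = \left(-7\right) \frac{74}{5} \cdot 83 = \left(- \frac{518}{5}\right) 83 = - \frac{42994}{5}$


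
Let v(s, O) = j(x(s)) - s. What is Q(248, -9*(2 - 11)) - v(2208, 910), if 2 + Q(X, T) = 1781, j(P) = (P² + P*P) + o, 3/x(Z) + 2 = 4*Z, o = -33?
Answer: 156717488991/38984450 ≈ 4020.0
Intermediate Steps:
x(Z) = 3/(-2 + 4*Z)
j(P) = -33 + 2*P² (j(P) = (P² + P*P) - 33 = (P² + P²) - 33 = 2*P² - 33 = -33 + 2*P²)
Q(X, T) = 1779 (Q(X, T) = -2 + 1781 = 1779)
v(s, O) = -33 - s + 9/(2*(-1 + 2*s)²) (v(s, O) = (-33 + 2*(3/(2*(-1 + 2*s)))²) - s = (-33 + 2*(9/(4*(-1 + 2*s)²))) - s = (-33 + 9/(2*(-1 + 2*s)²)) - s = -33 - s + 9/(2*(-1 + 2*s)²))
Q(248, -9*(2 - 11)) - v(2208, 910) = 1779 - (-33 - 1*2208 + 9/(2*(-1 + 2*2208)²)) = 1779 - (-33 - 2208 + 9/(2*(-1 + 4416)²)) = 1779 - (-33 - 2208 + (9/2)/4415²) = 1779 - (-33 - 2208 + (9/2)*(1/19492225)) = 1779 - (-33 - 2208 + 9/38984450) = 1779 - 1*(-87364152441/38984450) = 1779 + 87364152441/38984450 = 156717488991/38984450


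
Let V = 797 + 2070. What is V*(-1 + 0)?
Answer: -2867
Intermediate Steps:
V = 2867
V*(-1 + 0) = 2867*(-1 + 0) = 2867*(-1) = -2867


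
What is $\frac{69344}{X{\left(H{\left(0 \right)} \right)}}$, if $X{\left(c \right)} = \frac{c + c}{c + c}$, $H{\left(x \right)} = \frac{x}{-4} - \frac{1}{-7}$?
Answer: $69344$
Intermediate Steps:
$H{\left(x \right)} = \frac{1}{7} - \frac{x}{4}$ ($H{\left(x \right)} = x \left(- \frac{1}{4}\right) - - \frac{1}{7} = - \frac{x}{4} + \frac{1}{7} = \frac{1}{7} - \frac{x}{4}$)
$X{\left(c \right)} = 1$ ($X{\left(c \right)} = \frac{2 c}{2 c} = 2 c \frac{1}{2 c} = 1$)
$\frac{69344}{X{\left(H{\left(0 \right)} \right)}} = \frac{69344}{1} = 69344 \cdot 1 = 69344$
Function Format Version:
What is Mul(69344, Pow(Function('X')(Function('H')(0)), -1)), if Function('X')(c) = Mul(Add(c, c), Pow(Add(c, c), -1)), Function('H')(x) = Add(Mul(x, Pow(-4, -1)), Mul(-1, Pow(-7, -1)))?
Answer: 69344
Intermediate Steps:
Function('H')(x) = Add(Rational(1, 7), Mul(Rational(-1, 4), x)) (Function('H')(x) = Add(Mul(x, Rational(-1, 4)), Mul(-1, Rational(-1, 7))) = Add(Mul(Rational(-1, 4), x), Rational(1, 7)) = Add(Rational(1, 7), Mul(Rational(-1, 4), x)))
Function('X')(c) = 1 (Function('X')(c) = Mul(Mul(2, c), Pow(Mul(2, c), -1)) = Mul(Mul(2, c), Mul(Rational(1, 2), Pow(c, -1))) = 1)
Mul(69344, Pow(Function('X')(Function('H')(0)), -1)) = Mul(69344, Pow(1, -1)) = Mul(69344, 1) = 69344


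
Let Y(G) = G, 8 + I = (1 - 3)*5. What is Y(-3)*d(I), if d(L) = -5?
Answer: 15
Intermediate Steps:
I = -18 (I = -8 + (1 - 3)*5 = -8 - 2*5 = -8 - 10 = -18)
Y(-3)*d(I) = -3*(-5) = 15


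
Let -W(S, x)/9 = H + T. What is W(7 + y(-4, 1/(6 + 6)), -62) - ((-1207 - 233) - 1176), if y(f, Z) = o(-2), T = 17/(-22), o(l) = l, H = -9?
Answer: 59487/22 ≈ 2704.0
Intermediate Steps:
T = -17/22 (T = 17*(-1/22) = -17/22 ≈ -0.77273)
y(f, Z) = -2
W(S, x) = 1935/22 (W(S, x) = -9*(-9 - 17/22) = -9*(-215/22) = 1935/22)
W(7 + y(-4, 1/(6 + 6)), -62) - ((-1207 - 233) - 1176) = 1935/22 - ((-1207 - 233) - 1176) = 1935/22 - (-1440 - 1176) = 1935/22 - 1*(-2616) = 1935/22 + 2616 = 59487/22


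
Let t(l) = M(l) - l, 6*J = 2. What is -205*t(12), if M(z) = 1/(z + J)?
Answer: 90405/37 ≈ 2443.4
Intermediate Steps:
J = ⅓ (J = (⅙)*2 = ⅓ ≈ 0.33333)
M(z) = 1/(⅓ + z) (M(z) = 1/(z + ⅓) = 1/(⅓ + z))
t(l) = -l + 3/(1 + 3*l) (t(l) = 3/(1 + 3*l) - l = -l + 3/(1 + 3*l))
-205*t(12) = -205*(1/(⅓ + 12) - 1*12) = -205*(1/(37/3) - 12) = -205*(3/37 - 12) = -205*(-441/37) = 90405/37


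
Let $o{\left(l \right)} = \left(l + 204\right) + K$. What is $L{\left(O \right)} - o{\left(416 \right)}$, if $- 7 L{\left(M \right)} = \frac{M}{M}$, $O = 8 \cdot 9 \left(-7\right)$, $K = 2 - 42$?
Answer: $- \frac{4061}{7} \approx -580.14$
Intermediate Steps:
$K = -40$ ($K = 2 - 42 = -40$)
$O = -504$ ($O = 72 \left(-7\right) = -504$)
$L{\left(M \right)} = - \frac{1}{7}$ ($L{\left(M \right)} = - \frac{M \frac{1}{M}}{7} = \left(- \frac{1}{7}\right) 1 = - \frac{1}{7}$)
$o{\left(l \right)} = 164 + l$ ($o{\left(l \right)} = \left(l + 204\right) - 40 = \left(204 + l\right) - 40 = 164 + l$)
$L{\left(O \right)} - o{\left(416 \right)} = - \frac{1}{7} - \left(164 + 416\right) = - \frac{1}{7} - 580 = - \frac{4061}{7}$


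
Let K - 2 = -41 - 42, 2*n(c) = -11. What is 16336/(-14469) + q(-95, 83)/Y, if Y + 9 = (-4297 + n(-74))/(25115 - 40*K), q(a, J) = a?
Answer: 13894542346/1501867731 ≈ 9.2515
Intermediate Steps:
n(c) = -11/2 (n(c) = (1/2)*(-11) = -11/2)
K = -81 (K = 2 + (-41 - 42) = 2 - 83 = -81)
Y = -103799/11342 (Y = -9 + (-4297 - 11/2)/(25115 - 40*(-81)) = -9 - 8605/(2*(25115 + 3240)) = -9 - 8605/2/28355 = -9 - 8605/2*1/28355 = -9 - 1721/11342 = -103799/11342 ≈ -9.1517)
16336/(-14469) + q(-95, 83)/Y = 16336/(-14469) - 95/(-103799/11342) = 16336*(-1/14469) - 95*(-11342/103799) = -16336/14469 + 1077490/103799 = 13894542346/1501867731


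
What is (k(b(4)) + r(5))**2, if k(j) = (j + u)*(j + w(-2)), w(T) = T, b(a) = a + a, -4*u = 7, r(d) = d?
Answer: 7225/4 ≈ 1806.3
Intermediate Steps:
u = -7/4 (u = -1/4*7 = -7/4 ≈ -1.7500)
b(a) = 2*a
k(j) = (-2 + j)*(-7/4 + j) (k(j) = (j - 7/4)*(j - 2) = (-7/4 + j)*(-2 + j) = (-2 + j)*(-7/4 + j))
(k(b(4)) + r(5))**2 = ((7/2 + (2*4)**2 - 15*4/2) + 5)**2 = ((7/2 + 8**2 - 15/4*8) + 5)**2 = ((7/2 + 64 - 30) + 5)**2 = (75/2 + 5)**2 = (85/2)**2 = 7225/4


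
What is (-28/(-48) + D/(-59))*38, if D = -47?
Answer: 18563/354 ≈ 52.438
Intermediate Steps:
(-28/(-48) + D/(-59))*38 = (-28/(-48) - 47/(-59))*38 = (-28*(-1/48) - 47*(-1/59))*38 = (7/12 + 47/59)*38 = (977/708)*38 = 18563/354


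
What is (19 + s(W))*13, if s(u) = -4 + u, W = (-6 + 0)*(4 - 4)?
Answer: 195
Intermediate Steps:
W = 0 (W = -6*0 = 0)
(19 + s(W))*13 = (19 + (-4 + 0))*13 = (19 - 4)*13 = 15*13 = 195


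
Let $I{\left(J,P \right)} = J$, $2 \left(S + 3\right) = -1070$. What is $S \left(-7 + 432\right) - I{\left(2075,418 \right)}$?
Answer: $-230725$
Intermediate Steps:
$S = -538$ ($S = -3 + \frac{1}{2} \left(-1070\right) = -3 - 535 = -538$)
$S \left(-7 + 432\right) - I{\left(2075,418 \right)} = - 538 \left(-7 + 432\right) - 2075 = \left(-538\right) 425 - 2075 = -228650 - 2075 = -230725$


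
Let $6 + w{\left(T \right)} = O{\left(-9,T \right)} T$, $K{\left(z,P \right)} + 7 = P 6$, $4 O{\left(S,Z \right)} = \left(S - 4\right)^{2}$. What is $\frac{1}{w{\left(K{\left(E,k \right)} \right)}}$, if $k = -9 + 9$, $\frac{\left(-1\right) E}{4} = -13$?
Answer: $- \frac{4}{1207} \approx -0.003314$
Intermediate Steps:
$E = 52$ ($E = \left(-4\right) \left(-13\right) = 52$)
$k = 0$
$O{\left(S,Z \right)} = \frac{\left(-4 + S\right)^{2}}{4}$ ($O{\left(S,Z \right)} = \frac{\left(S - 4\right)^{2}}{4} = \frac{\left(-4 + S\right)^{2}}{4}$)
$K{\left(z,P \right)} = -7 + 6 P$ ($K{\left(z,P \right)} = -7 + P 6 = -7 + 6 P$)
$w{\left(T \right)} = -6 + \frac{169 T}{4}$ ($w{\left(T \right)} = -6 + \frac{\left(-4 - 9\right)^{2}}{4} T = -6 + \frac{\left(-13\right)^{2}}{4} T = -6 + \frac{1}{4} \cdot 169 T = -6 + \frac{169 T}{4}$)
$\frac{1}{w{\left(K{\left(E,k \right)} \right)}} = \frac{1}{-6 + \frac{169 \left(-7 + 6 \cdot 0\right)}{4}} = \frac{1}{-6 + \frac{169 \left(-7 + 0\right)}{4}} = \frac{1}{-6 + \frac{169}{4} \left(-7\right)} = \frac{1}{-6 - \frac{1183}{4}} = \frac{1}{- \frac{1207}{4}} = - \frac{4}{1207}$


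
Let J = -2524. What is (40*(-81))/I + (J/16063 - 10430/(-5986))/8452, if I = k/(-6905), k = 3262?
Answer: 4545394414221296203/662745558045508 ≈ 6858.4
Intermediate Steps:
I = -3262/6905 (I = 3262/(-6905) = 3262*(-1/6905) = -3262/6905 ≈ -0.47241)
(40*(-81))/I + (J/16063 - 10430/(-5986))/8452 = (40*(-81))/(-3262/6905) + (-2524/16063 - 10430/(-5986))/8452 = -3240*(-6905/3262) + (-2524*1/16063 - 10430*(-1/5986))*(1/8452) = 11186100/1631 + (-2524/16063 + 5215/2993)*(1/8452) = 11186100/1631 + (76214213/48076559)*(1/8452) = 11186100/1631 + 76214213/406343076668 = 4545394414221296203/662745558045508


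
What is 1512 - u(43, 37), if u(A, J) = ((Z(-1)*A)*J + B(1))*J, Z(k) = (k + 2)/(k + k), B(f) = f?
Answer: 61817/2 ≈ 30909.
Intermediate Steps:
Z(k) = (2 + k)/(2*k) (Z(k) = (2 + k)/((2*k)) = (2 + k)*(1/(2*k)) = (2 + k)/(2*k))
u(A, J) = J*(1 - A*J/2) (u(A, J) = ((((1/2)*(2 - 1)/(-1))*A)*J + 1)*J = ((((1/2)*(-1)*1)*A)*J + 1)*J = ((-A/2)*J + 1)*J = (-A*J/2 + 1)*J = (1 - A*J/2)*J = J*(1 - A*J/2))
1512 - u(43, 37) = 1512 - 37*(2 - 1*43*37)/2 = 1512 - 37*(2 - 1591)/2 = 1512 - 37*(-1589)/2 = 1512 - 1*(-58793/2) = 1512 + 58793/2 = 61817/2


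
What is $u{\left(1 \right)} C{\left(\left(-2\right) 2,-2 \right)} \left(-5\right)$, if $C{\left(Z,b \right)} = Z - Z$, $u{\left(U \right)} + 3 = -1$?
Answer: $0$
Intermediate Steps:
$u{\left(U \right)} = -4$ ($u{\left(U \right)} = -3 - 1 = -4$)
$C{\left(Z,b \right)} = 0$
$u{\left(1 \right)} C{\left(\left(-2\right) 2,-2 \right)} \left(-5\right) = \left(-4\right) 0 \left(-5\right) = 0 \left(-5\right) = 0$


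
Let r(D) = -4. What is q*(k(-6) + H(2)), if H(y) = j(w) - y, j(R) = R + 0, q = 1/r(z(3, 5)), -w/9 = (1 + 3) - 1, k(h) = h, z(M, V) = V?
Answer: 35/4 ≈ 8.7500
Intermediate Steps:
w = -27 (w = -9*((1 + 3) - 1) = -9*(4 - 1) = -9*3 = -27)
q = -¼ (q = 1/(-4) = -¼ ≈ -0.25000)
j(R) = R
H(y) = -27 - y
q*(k(-6) + H(2)) = -(-6 + (-27 - 1*2))/4 = -(-6 + (-27 - 2))/4 = -(-6 - 29)/4 = -¼*(-35) = 35/4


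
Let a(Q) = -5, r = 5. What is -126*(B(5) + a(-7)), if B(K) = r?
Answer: 0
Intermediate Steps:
B(K) = 5
-126*(B(5) + a(-7)) = -126*(5 - 5) = -126*0 = 0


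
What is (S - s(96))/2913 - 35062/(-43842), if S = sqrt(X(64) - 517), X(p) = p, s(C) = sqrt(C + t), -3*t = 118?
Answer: 17531/21921 - sqrt(510)/8739 + I*sqrt(453)/2913 ≈ 0.79715 + 0.0073065*I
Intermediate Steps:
t = -118/3 (t = -1/3*118 = -118/3 ≈ -39.333)
s(C) = sqrt(-118/3 + C) (s(C) = sqrt(C - 118/3) = sqrt(-118/3 + C))
S = I*sqrt(453) (S = sqrt(64 - 517) = sqrt(-453) = I*sqrt(453) ≈ 21.284*I)
(S - s(96))/2913 - 35062/(-43842) = (I*sqrt(453) - sqrt(-354 + 9*96)/3)/2913 - 35062/(-43842) = (I*sqrt(453) - sqrt(-354 + 864)/3)*(1/2913) - 35062*(-1/43842) = (I*sqrt(453) - sqrt(510)/3)*(1/2913) + 17531/21921 = (-sqrt(510)/3 + I*sqrt(453))*(1/2913) + 17531/21921 = (-sqrt(510)/8739 + I*sqrt(453)/2913) + 17531/21921 = 17531/21921 - sqrt(510)/8739 + I*sqrt(453)/2913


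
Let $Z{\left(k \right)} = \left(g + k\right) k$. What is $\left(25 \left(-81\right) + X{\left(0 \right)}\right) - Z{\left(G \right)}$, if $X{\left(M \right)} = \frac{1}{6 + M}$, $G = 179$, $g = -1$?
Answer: $- \frac{203321}{6} \approx -33887.0$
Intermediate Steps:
$Z{\left(k \right)} = k \left(-1 + k\right)$ ($Z{\left(k \right)} = \left(-1 + k\right) k = k \left(-1 + k\right)$)
$\left(25 \left(-81\right) + X{\left(0 \right)}\right) - Z{\left(G \right)} = \left(25 \left(-81\right) + \frac{1}{6 + 0}\right) - 179 \left(-1 + 179\right) = \left(-2025 + \frac{1}{6}\right) - 179 \cdot 178 = \left(-2025 + \frac{1}{6}\right) - 31862 = - \frac{12149}{6} - 31862 = - \frac{203321}{6}$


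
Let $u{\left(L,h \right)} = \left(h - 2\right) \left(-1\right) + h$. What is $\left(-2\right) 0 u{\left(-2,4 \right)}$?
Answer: $0$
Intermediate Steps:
$u{\left(L,h \right)} = 2$ ($u{\left(L,h \right)} = \left(h - 2\right) \left(-1\right) + h = \left(-2 + h\right) \left(-1\right) + h = \left(2 - h\right) + h = 2$)
$\left(-2\right) 0 u{\left(-2,4 \right)} = \left(-2\right) 0 \cdot 2 = 0 \cdot 2 = 0$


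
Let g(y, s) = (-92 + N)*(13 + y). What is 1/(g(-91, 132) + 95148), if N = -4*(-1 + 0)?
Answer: 1/102012 ≈ 9.8028e-6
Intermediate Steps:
N = 4 (N = -4*(-1) = 4)
g(y, s) = -1144 - 88*y (g(y, s) = (-92 + 4)*(13 + y) = -88*(13 + y) = -1144 - 88*y)
1/(g(-91, 132) + 95148) = 1/((-1144 - 88*(-91)) + 95148) = 1/((-1144 + 8008) + 95148) = 1/(6864 + 95148) = 1/102012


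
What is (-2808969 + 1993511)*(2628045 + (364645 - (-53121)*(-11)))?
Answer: -1963915613422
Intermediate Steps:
(-2808969 + 1993511)*(2628045 + (364645 - (-53121)*(-11))) = -815458*(2628045 + (364645 - 1*584331)) = -815458*(2628045 + (364645 - 584331)) = -815458*(2628045 - 219686) = -815458*2408359 = -1963915613422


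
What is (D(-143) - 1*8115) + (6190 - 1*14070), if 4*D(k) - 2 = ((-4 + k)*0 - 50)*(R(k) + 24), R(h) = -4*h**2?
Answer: 2012311/2 ≈ 1.0062e+6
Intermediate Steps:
D(k) = -599/2 + 50*k**2 (D(k) = 1/2 + (((-4 + k)*0 - 50)*(-4*k**2 + 24))/4 = 1/2 + ((0 - 50)*(24 - 4*k**2))/4 = 1/2 + (-50*(24 - 4*k**2))/4 = 1/2 + (-1200 + 200*k**2)/4 = 1/2 + (-300 + 50*k**2) = -599/2 + 50*k**2)
(D(-143) - 1*8115) + (6190 - 1*14070) = ((-599/2 + 50*(-143)**2) - 1*8115) + (6190 - 1*14070) = ((-599/2 + 50*20449) - 8115) + (6190 - 14070) = ((-599/2 + 1022450) - 8115) - 7880 = (2044301/2 - 8115) - 7880 = 2028071/2 - 7880 = 2012311/2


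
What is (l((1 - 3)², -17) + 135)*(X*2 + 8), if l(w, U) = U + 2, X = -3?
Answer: 240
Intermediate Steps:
l(w, U) = 2 + U
(l((1 - 3)², -17) + 135)*(X*2 + 8) = ((2 - 17) + 135)*(-3*2 + 8) = (-15 + 135)*(-6 + 8) = 120*2 = 240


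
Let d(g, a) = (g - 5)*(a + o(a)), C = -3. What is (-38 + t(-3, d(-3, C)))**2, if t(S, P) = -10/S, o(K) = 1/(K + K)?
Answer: 10816/9 ≈ 1201.8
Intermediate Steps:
o(K) = 1/(2*K)
d(g, a) = (-5 + g)*(a + 1/(2*a)) (d(g, a) = (g - 5)*(a + 1/(2*a)) = (-5 + g)*(a + 1/(2*a)))
(-38 + t(-3, d(-3, C)))**2 = (-38 - 10/(-3))**2 = (-38 - 10*(-1/3))**2 = (-38 + 10/3)**2 = (-104/3)**2 = 10816/9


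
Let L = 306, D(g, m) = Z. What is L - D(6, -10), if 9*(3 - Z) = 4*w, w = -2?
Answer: 2719/9 ≈ 302.11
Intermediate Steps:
Z = 35/9 (Z = 3 - 4*(-2)/9 = 3 - 1/9*(-8) = 3 + 8/9 = 35/9 ≈ 3.8889)
D(g, m) = 35/9
L - D(6, -10) = 306 - 1*35/9 = 306 - 35/9 = 2719/9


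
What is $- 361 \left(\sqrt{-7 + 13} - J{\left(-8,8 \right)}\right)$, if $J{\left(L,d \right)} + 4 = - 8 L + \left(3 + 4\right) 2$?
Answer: $26714 - 361 \sqrt{6} \approx 25830.0$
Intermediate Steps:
$J{\left(L,d \right)} = 10 - 8 L$ ($J{\left(L,d \right)} = -4 - \left(8 L - \left(3 + 4\right) 2\right) = -4 - \left(-14 + 8 L\right) = 10 - 8 L$)
$- 361 \left(\sqrt{-7 + 13} - J{\left(-8,8 \right)}\right) = - 361 \left(\sqrt{-7 + 13} - \left(10 - -64\right)\right) = - 361 \left(\sqrt{6} - \left(10 + 64\right)\right) = - 361 \left(\sqrt{6} - 74\right) = - 361 \left(-74 + \sqrt{6}\right) = 26714 - 361 \sqrt{6}$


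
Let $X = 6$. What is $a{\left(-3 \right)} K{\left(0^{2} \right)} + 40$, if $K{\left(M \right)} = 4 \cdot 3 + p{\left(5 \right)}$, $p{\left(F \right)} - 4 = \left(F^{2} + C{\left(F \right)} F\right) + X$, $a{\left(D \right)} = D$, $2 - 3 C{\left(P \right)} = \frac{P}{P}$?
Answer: $-106$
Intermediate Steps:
$C{\left(P \right)} = \frac{1}{3}$ ($C{\left(P \right)} = \frac{2}{3} - \frac{P \frac{1}{P}}{3} = \frac{2}{3} - \frac{1}{3} = \frac{1}{3}$)
$p{\left(F \right)} = 10 + F^{2} + \frac{F}{3}$ ($p{\left(F \right)} = 4 + \left(\left(F^{2} + \frac{F}{3}\right) + 6\right) = 4 + \left(6 + F^{2} + \frac{F}{3}\right) = 10 + F^{2} + \frac{F}{3}$)
$K{\left(M \right)} = \frac{146}{3}$ ($K{\left(M \right)} = 4 \cdot 3 + \left(10 + 5^{2} + \frac{1}{3} \cdot 5\right) = 12 + \left(10 + 25 + \frac{5}{3}\right) = 12 + \frac{110}{3} = \frac{146}{3}$)
$a{\left(-3 \right)} K{\left(0^{2} \right)} + 40 = \left(-3\right) \frac{146}{3} + 40 = -146 + 40 = -106$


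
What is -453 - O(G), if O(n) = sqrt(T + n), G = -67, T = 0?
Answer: -453 - I*sqrt(67) ≈ -453.0 - 8.1853*I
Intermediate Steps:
O(n) = sqrt(n) (O(n) = sqrt(0 + n) = sqrt(n))
-453 - O(G) = -453 - sqrt(-67) = -453 - I*sqrt(67)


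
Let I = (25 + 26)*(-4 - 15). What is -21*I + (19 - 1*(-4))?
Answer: 20372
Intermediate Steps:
I = -969 (I = 51*(-19) = -969)
-21*I + (19 - 1*(-4)) = -21*(-969) + (19 - 1*(-4)) = 20349 + (19 + 4) = 20349 + 23 = 20372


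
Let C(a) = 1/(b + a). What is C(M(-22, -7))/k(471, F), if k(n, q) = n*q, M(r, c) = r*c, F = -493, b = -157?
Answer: 1/696609 ≈ 1.4355e-6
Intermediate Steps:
M(r, c) = c*r
C(a) = 1/(-157 + a)
C(M(-22, -7))/k(471, F) = 1/((-157 - 7*(-22))*((471*(-493)))) = 1/((-157 + 154)*(-232203)) = -1/232203/(-3) = -⅓*(-1/232203) = 1/696609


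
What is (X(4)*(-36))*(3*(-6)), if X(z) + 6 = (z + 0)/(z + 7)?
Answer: -40176/11 ≈ -3652.4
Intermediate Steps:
X(z) = -6 + z/(7 + z) (X(z) = -6 + (z + 0)/(z + 7) = -6 + z/(7 + z))
(X(4)*(-36))*(3*(-6)) = (((-42 - 5*4)/(7 + 4))*(-36))*(3*(-6)) = (((-42 - 20)/11)*(-36))*(-18) = (((1/11)*(-62))*(-36))*(-18) = -62/11*(-36)*(-18) = (2232/11)*(-18) = -40176/11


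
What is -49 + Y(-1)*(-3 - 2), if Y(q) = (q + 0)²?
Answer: -54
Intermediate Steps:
Y(q) = q²
-49 + Y(-1)*(-3 - 2) = -49 + (-1)²*(-3 - 2) = -49 + 1*(-5) = -49 - 5 = -54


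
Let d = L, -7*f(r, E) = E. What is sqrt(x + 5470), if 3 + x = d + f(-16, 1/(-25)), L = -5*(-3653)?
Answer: sqrt(29071707)/35 ≈ 154.05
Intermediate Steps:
f(r, E) = -E/7
L = 18265
d = 18265
x = 3195851/175 (x = -3 + (18265 - 1/7/(-25)) = -3 + (18265 - 1/7*(-1/25)) = -3 + (18265 + 1/175) = -3 + 3196376/175 = 3195851/175 ≈ 18262.)
sqrt(x + 5470) = sqrt(3195851/175 + 5470) = sqrt(4153101/175) = sqrt(29071707)/35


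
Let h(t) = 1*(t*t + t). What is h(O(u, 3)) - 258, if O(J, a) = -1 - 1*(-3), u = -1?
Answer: -252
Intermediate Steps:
O(J, a) = 2 (O(J, a) = -1 + 3 = 2)
h(t) = t + t² (h(t) = 1*(t² + t) = 1*(t + t²) = t + t²)
h(O(u, 3)) - 258 = 2*(1 + 2) - 258 = 2*3 - 258 = 6 - 258 = -252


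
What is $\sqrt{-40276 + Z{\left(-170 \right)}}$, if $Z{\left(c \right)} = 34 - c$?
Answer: $2 i \sqrt{10018} \approx 200.18 i$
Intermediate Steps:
$\sqrt{-40276 + Z{\left(-170 \right)}} = \sqrt{-40276 + \left(34 - -170\right)} = \sqrt{-40276 + \left(34 + 170\right)} = \sqrt{-40276 + 204} = \sqrt{-40072} = 2 i \sqrt{10018}$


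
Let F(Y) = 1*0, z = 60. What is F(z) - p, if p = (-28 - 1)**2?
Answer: -841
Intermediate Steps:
p = 841 (p = (-29)**2 = 841)
F(Y) = 0
F(z) - p = 0 - 1*841 = 0 - 841 = -841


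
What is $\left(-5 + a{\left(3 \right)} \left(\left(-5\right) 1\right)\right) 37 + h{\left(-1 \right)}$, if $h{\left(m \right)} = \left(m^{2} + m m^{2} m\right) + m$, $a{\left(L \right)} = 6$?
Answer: $-1294$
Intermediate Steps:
$h{\left(m \right)} = m + m^{2} + m^{4}$ ($h{\left(m \right)} = \left(m^{2} + m^{3} m\right) + m = \left(m^{2} + m^{4}\right) + m = m + m^{2} + m^{4}$)
$\left(-5 + a{\left(3 \right)} \left(\left(-5\right) 1\right)\right) 37 + h{\left(-1 \right)} = \left(-5 + 6 \left(\left(-5\right) 1\right)\right) 37 - \left(1 - 1 + \left(-1\right)^{3}\right) = \left(-5 + 6 \left(-5\right)\right) 37 - \left(1 - 1 - 1\right) = \left(-5 - 30\right) 37 - -1 = \left(-35\right) 37 + 1 = -1295 + 1 = -1294$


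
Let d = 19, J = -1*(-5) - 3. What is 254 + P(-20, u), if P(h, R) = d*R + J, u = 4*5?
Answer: 636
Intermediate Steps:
u = 20
J = 2 (J = 5 - 3 = 2)
P(h, R) = 2 + 19*R (P(h, R) = 19*R + 2 = 2 + 19*R)
254 + P(-20, u) = 254 + (2 + 19*20) = 254 + (2 + 380) = 254 + 382 = 636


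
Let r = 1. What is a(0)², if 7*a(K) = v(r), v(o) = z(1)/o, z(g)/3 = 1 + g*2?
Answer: 81/49 ≈ 1.6531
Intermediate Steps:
z(g) = 3 + 6*g (z(g) = 3*(1 + g*2) = 3*(1 + 2*g) = 3 + 6*g)
v(o) = 9/o (v(o) = (3 + 6*1)/o = (3 + 6)/o = 9/o)
a(K) = 9/7 (a(K) = (9/1)/7 = (9*1)/7 = (⅐)*9 = 9/7)
a(0)² = (9/7)² = 81/49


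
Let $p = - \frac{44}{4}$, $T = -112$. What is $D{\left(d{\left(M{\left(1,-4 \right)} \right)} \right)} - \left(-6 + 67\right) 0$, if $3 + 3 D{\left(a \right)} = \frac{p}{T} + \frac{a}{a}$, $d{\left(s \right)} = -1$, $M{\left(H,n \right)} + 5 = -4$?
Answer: $- \frac{71}{112} \approx -0.63393$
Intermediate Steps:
$M{\left(H,n \right)} = -9$ ($M{\left(H,n \right)} = -5 - 4 = -9$)
$p = -11$ ($p = \left(-44\right) \frac{1}{4} = -11$)
$D{\left(a \right)} = - \frac{71}{112}$ ($D{\left(a \right)} = -1 + \frac{- \frac{11}{-112} + \frac{a}{a}}{3} = -1 + \frac{\left(-11\right) \left(- \frac{1}{112}\right) + 1}{3} = -1 + \frac{\frac{11}{112} + 1}{3} = -1 + \frac{1}{3} \cdot \frac{123}{112} = -1 + \frac{41}{112} = - \frac{71}{112}$)
$D{\left(d{\left(M{\left(1,-4 \right)} \right)} \right)} - \left(-6 + 67\right) 0 = - \frac{71}{112} - \left(-6 + 67\right) 0 = - \frac{71}{112} - 61 \cdot 0 = - \frac{71}{112} - 0 = - \frac{71}{112} + 0 = - \frac{71}{112}$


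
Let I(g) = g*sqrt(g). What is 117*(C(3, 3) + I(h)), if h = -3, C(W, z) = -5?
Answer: -585 - 351*I*sqrt(3) ≈ -585.0 - 607.95*I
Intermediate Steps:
h = -3 (h = -1*3 = -3)
I(g) = g**(3/2)
117*(C(3, 3) + I(h)) = 117*(-5 + (-3)**(3/2)) = 117*(-5 - 3*I*sqrt(3)) = -585 - 351*I*sqrt(3)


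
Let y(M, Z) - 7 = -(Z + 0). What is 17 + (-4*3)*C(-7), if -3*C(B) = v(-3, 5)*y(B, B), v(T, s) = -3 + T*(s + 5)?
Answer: -1831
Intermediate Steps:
y(M, Z) = 7 - Z (y(M, Z) = 7 - (Z + 0) = 7 - Z)
v(T, s) = -3 + T*(5 + s)
C(B) = 77 - 11*B (C(B) = -(-3 + 5*(-3) - 3*5)*(7 - B)/3 = -(-3 - 15 - 15)*(7 - B)/3 = -(-11)*(7 - B) = -(-231 + 33*B)/3 = 77 - 11*B)
17 + (-4*3)*C(-7) = 17 + (-4*3)*(77 - 11*(-7)) = 17 - 12*(77 + 77) = 17 - 12*154 = 17 - 1848 = -1831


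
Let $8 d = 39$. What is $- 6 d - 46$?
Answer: $- \frac{301}{4} \approx -75.25$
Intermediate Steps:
$d = \frac{39}{8}$ ($d = \frac{1}{8} \cdot 39 = \frac{39}{8} \approx 4.875$)
$- 6 d - 46 = \left(-6\right) \frac{39}{8} - 46 = - \frac{117}{4} - 46 = - \frac{301}{4}$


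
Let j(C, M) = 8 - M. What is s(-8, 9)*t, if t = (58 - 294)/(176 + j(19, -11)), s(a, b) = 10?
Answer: -472/39 ≈ -12.103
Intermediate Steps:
t = -236/195 (t = (58 - 294)/(176 + (8 - 1*(-11))) = -236/(176 + (8 + 11)) = -236/(176 + 19) = -236/195 ≈ -1.2103)
s(-8, 9)*t = 10*(-236/195) = -472/39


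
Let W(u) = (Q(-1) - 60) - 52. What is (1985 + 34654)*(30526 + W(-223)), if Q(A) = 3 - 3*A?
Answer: 1114558380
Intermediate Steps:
W(u) = -106 (W(u) = ((3 - 3*(-1)) - 60) - 52 = ((3 + 3) - 60) - 52 = (6 - 60) - 52 = -54 - 52 = -106)
(1985 + 34654)*(30526 + W(-223)) = (1985 + 34654)*(30526 - 106) = 36639*30420 = 1114558380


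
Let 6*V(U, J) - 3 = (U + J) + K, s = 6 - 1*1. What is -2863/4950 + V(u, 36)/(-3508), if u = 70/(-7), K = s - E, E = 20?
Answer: -5027477/8682300 ≈ -0.57905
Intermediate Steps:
s = 5 (s = 6 - 1 = 5)
K = -15 (K = 5 - 1*20 = 5 - 20 = -15)
u = -10 (u = 70*(-⅐) = -10)
V(U, J) = -2 + J/6 + U/6 (V(U, J) = ½ + ((U + J) - 15)/6 = ½ + ((J + U) - 15)/6 = ½ + (-15 + J + U)/6 = ½ + (-5/2 + J/6 + U/6) = -2 + J/6 + U/6)
-2863/4950 + V(u, 36)/(-3508) = -2863/4950 + (-2 + (⅙)*36 + (⅙)*(-10))/(-3508) = -2863*1/4950 + (-2 + 6 - 5/3)*(-1/3508) = -2863/4950 + (7/3)*(-1/3508) = -2863/4950 - 7/10524 = -5027477/8682300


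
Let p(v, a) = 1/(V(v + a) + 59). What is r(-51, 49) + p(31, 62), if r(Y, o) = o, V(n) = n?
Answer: 7449/152 ≈ 49.007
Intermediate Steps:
p(v, a) = 1/(59 + a + v) (p(v, a) = 1/((v + a) + 59) = 1/((a + v) + 59) = 1/(59 + a + v))
r(-51, 49) + p(31, 62) = 49 + 1/(59 + 62 + 31) = 49 + 1/152 = 7449/152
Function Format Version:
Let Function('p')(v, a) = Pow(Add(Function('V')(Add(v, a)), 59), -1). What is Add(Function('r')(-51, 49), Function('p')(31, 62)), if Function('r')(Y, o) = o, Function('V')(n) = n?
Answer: Rational(7449, 152) ≈ 49.007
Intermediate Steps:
Function('p')(v, a) = Pow(Add(59, a, v), -1) (Function('p')(v, a) = Pow(Add(Add(v, a), 59), -1) = Pow(Add(Add(a, v), 59), -1) = Pow(Add(59, a, v), -1))
Add(Function('r')(-51, 49), Function('p')(31, 62)) = Add(49, Pow(Add(59, 62, 31), -1)) = Add(49, Pow(152, -1)) = Add(49, Rational(1, 152)) = Rational(7449, 152)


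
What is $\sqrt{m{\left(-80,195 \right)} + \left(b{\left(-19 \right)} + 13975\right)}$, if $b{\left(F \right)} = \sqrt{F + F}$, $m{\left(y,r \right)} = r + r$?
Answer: $\sqrt{14365 + i \sqrt{38}} \approx 119.85 + 0.0257 i$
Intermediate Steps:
$m{\left(y,r \right)} = 2 r$
$b{\left(F \right)} = \sqrt{2} \sqrt{F}$ ($b{\left(F \right)} = \sqrt{2 F} = \sqrt{2} \sqrt{F}$)
$\sqrt{m{\left(-80,195 \right)} + \left(b{\left(-19 \right)} + 13975\right)} = \sqrt{2 \cdot 195 + \left(\sqrt{2} \sqrt{-19} + 13975\right)} = \sqrt{390 + \left(\sqrt{2} i \sqrt{19} + 13975\right)} = \sqrt{390 + \left(i \sqrt{38} + 13975\right)} = \sqrt{390 + \left(13975 + i \sqrt{38}\right)} = \sqrt{14365 + i \sqrt{38}}$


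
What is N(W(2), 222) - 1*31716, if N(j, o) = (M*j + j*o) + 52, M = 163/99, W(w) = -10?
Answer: -3356146/99 ≈ -33900.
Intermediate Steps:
M = 163/99 (M = 163*(1/99) = 163/99 ≈ 1.6465)
N(j, o) = 52 + 163*j/99 + j*o (N(j, o) = (163*j/99 + j*o) + 52 = 52 + 163*j/99 + j*o)
N(W(2), 222) - 1*31716 = (52 + (163/99)*(-10) - 10*222) - 1*31716 = (52 - 1630/99 - 2220) - 31716 = -216262/99 - 31716 = -3356146/99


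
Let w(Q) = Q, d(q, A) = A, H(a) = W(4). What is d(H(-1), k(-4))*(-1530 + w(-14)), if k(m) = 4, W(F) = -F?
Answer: -6176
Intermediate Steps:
H(a) = -4 (H(a) = -1*4 = -4)
d(H(-1), k(-4))*(-1530 + w(-14)) = 4*(-1530 - 14) = 4*(-1544) = -6176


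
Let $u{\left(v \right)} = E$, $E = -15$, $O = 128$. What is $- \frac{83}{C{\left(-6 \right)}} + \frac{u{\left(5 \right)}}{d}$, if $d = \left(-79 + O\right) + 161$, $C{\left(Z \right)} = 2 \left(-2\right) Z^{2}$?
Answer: $\frac{509}{1008} \approx 0.50496$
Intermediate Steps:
$C{\left(Z \right)} = - 4 Z^{2}$
$u{\left(v \right)} = -15$
$d = 210$ ($d = \left(-79 + 128\right) + 161 = 49 + 161 = 210$)
$- \frac{83}{C{\left(-6 \right)}} + \frac{u{\left(5 \right)}}{d} = - \frac{83}{\left(-4\right) \left(-6\right)^{2}} - \frac{15}{210} = - \frac{83}{\left(-4\right) 36} - \frac{1}{14} = - \frac{83}{-144} - \frac{1}{14} = \left(-83\right) \left(- \frac{1}{144}\right) - \frac{1}{14} = \frac{83}{144} - \frac{1}{14} = \frac{509}{1008}$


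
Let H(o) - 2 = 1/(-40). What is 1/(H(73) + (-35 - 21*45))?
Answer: -40/39121 ≈ -0.0010225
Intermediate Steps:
H(o) = 79/40 (H(o) = 2 + 1/(-40) = 2 - 1/40 = 79/40)
1/(H(73) + (-35 - 21*45)) = 1/(79/40 + (-35 - 21*45)) = 1/(79/40 + (-35 - 945)) = 1/(79/40 - 980) = 1/(-39121/40) = -40/39121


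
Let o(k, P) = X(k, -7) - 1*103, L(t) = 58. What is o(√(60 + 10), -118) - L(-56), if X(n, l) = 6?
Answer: -155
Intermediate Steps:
o(k, P) = -97 (o(k, P) = 6 - 1*103 = 6 - 103 = -97)
o(√(60 + 10), -118) - L(-56) = -97 - 1*58 = -97 - 58 = -155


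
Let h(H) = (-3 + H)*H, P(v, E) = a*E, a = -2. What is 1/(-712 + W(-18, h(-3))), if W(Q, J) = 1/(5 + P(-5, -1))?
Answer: -7/4983 ≈ -0.0014048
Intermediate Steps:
P(v, E) = -2*E
h(H) = H*(-3 + H)
W(Q, J) = ⅐ (W(Q, J) = 1/(5 - 2*(-1)) = 1/(5 + 2) = 1/7 = ⅐)
1/(-712 + W(-18, h(-3))) = 1/(-712 + ⅐) = 1/(-4983/7) = -7/4983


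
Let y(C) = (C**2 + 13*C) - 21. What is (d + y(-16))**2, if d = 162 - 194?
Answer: 25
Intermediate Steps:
d = -32
y(C) = -21 + C**2 + 13*C
(d + y(-16))**2 = (-32 + (-21 + (-16)**2 + 13*(-16)))**2 = (-32 + (-21 + 256 - 208))**2 = (-32 + 27)**2 = (-5)**2 = 25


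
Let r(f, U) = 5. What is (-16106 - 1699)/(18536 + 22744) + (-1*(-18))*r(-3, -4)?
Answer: 246493/2752 ≈ 89.569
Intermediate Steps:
(-16106 - 1699)/(18536 + 22744) + (-1*(-18))*r(-3, -4) = (-16106 - 1699)/(18536 + 22744) - 1*(-18)*5 = -17805/41280 + 18*5 = -17805*1/41280 + 90 = -1187/2752 + 90 = 246493/2752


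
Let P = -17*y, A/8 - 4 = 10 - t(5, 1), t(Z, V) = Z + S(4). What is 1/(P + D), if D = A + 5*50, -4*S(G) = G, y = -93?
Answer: 1/1911 ≈ 0.00052329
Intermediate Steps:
S(G) = -G/4
t(Z, V) = -1 + Z (t(Z, V) = Z - ¼*4 = Z - 1 = -1 + Z)
A = 80 (A = 32 + 8*(10 - (-1 + 5)) = 32 + 8*(10 - 1*4) = 32 + 8*(10 - 4) = 32 + 8*6 = 32 + 48 = 80)
P = 1581 (P = -17*(-93) = 1581)
D = 330 (D = 80 + 5*50 = 80 + 250 = 330)
1/(P + D) = 1/(1581 + 330) = 1/1911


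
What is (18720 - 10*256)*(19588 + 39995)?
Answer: 962861280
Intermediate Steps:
(18720 - 10*256)*(19588 + 39995) = (18720 - 2560)*59583 = 16160*59583 = 962861280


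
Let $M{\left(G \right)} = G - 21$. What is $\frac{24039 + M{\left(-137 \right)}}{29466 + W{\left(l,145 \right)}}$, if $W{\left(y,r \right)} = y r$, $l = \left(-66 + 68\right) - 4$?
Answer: $\frac{23881}{29176} \approx 0.81851$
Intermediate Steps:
$M{\left(G \right)} = -21 + G$ ($M{\left(G \right)} = G - 21 = -21 + G$)
$l = -2$ ($l = 2 - 4 = -2$)
$W{\left(y,r \right)} = r y$
$\frac{24039 + M{\left(-137 \right)}}{29466 + W{\left(l,145 \right)}} = \frac{24039 - 158}{29466 + 145 \left(-2\right)} = \frac{24039 - 158}{29466 - 290} = \frac{23881}{29176}$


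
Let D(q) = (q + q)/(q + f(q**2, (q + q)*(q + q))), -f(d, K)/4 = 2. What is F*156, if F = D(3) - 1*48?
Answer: -38376/5 ≈ -7675.2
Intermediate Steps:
f(d, K) = -8 (f(d, K) = -4*2 = -8)
D(q) = 2*q/(-8 + q) (D(q) = (q + q)/(q - 8) = (2*q)/(-8 + q) = 2*q/(-8 + q))
F = -246/5 (F = 2*3/(-8 + 3) - 1*48 = 2*3/(-5) - 48 = 2*3*(-1/5) - 48 = -6/5 - 48 = -246/5 ≈ -49.200)
F*156 = -246/5*156 = -38376/5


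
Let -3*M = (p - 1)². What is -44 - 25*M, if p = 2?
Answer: -107/3 ≈ -35.667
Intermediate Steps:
M = -⅓ (M = -(2 - 1)²/3 = -⅓*1² = -⅓*1 = -⅓ ≈ -0.33333)
-44 - 25*M = -44 - 25*(-⅓) = -44 + 25/3 = -107/3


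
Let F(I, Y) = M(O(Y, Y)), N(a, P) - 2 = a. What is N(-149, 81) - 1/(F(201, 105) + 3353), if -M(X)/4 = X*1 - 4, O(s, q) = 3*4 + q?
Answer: -426448/2901 ≈ -147.00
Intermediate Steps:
N(a, P) = 2 + a
O(s, q) = 12 + q
M(X) = 16 - 4*X (M(X) = -4*(X*1 - 4) = -4*(X - 4) = -4*(-4 + X) = 16 - 4*X)
F(I, Y) = -32 - 4*Y (F(I, Y) = 16 - 4*(12 + Y) = 16 + (-48 - 4*Y) = -32 - 4*Y)
N(-149, 81) - 1/(F(201, 105) + 3353) = (2 - 149) - 1/((-32 - 4*105) + 3353) = -147 - 1/((-32 - 420) + 3353) = -147 - 1/(-452 + 3353) = -147 - 1/2901 = -426448/2901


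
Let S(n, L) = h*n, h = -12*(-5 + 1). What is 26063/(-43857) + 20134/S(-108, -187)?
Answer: -56562635/12630816 ≈ -4.4781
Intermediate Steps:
h = 48 (h = -12*(-4) = 48)
S(n, L) = 48*n
26063/(-43857) + 20134/S(-108, -187) = 26063/(-43857) + 20134/((48*(-108))) = 26063*(-1/43857) + 20134/(-5184) = -26063/43857 + 20134*(-1/5184) = -26063/43857 - 10067/2592 = -56562635/12630816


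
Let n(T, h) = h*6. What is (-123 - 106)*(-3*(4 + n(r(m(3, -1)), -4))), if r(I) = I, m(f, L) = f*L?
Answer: -13740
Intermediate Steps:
m(f, L) = L*f
n(T, h) = 6*h
(-123 - 106)*(-3*(4 + n(r(m(3, -1)), -4))) = (-123 - 106)*(-3*(4 + 6*(-4))) = -(-687)*(4 - 24) = -(-687)*(-20) = -229*60 = -13740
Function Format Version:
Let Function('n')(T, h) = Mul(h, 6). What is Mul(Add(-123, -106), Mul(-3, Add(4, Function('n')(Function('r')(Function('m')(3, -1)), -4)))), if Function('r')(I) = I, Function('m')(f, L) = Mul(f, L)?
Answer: -13740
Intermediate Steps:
Function('m')(f, L) = Mul(L, f)
Function('n')(T, h) = Mul(6, h)
Mul(Add(-123, -106), Mul(-3, Add(4, Function('n')(Function('r')(Function('m')(3, -1)), -4)))) = Mul(Add(-123, -106), Mul(-3, Add(4, Mul(6, -4)))) = Mul(-229, Mul(-3, Add(4, -24))) = Mul(-229, Mul(-3, -20)) = Mul(-229, 60) = -13740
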